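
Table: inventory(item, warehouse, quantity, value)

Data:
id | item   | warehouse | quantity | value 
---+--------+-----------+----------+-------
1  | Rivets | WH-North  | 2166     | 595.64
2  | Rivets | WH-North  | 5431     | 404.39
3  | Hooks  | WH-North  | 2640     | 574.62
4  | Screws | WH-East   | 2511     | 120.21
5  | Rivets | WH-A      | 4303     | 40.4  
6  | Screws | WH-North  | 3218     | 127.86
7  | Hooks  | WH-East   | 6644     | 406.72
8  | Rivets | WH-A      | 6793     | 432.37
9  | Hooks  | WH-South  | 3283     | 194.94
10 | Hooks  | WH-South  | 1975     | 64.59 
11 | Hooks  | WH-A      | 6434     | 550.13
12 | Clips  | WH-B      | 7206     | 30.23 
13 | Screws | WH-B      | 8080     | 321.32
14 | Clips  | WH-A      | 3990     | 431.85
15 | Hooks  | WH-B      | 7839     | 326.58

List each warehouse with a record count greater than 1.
SELECT warehouse, COUNT(*) as cnt
FROM inventory
GROUP BY warehouse
HAVING COUNT(*) > 1

Result:
  WH-A: 4
  WH-B: 3
  WH-East: 2
  WH-North: 4
  WH-South: 2

Note: HAVING filters groups after aggregation, WHERE filters rows before.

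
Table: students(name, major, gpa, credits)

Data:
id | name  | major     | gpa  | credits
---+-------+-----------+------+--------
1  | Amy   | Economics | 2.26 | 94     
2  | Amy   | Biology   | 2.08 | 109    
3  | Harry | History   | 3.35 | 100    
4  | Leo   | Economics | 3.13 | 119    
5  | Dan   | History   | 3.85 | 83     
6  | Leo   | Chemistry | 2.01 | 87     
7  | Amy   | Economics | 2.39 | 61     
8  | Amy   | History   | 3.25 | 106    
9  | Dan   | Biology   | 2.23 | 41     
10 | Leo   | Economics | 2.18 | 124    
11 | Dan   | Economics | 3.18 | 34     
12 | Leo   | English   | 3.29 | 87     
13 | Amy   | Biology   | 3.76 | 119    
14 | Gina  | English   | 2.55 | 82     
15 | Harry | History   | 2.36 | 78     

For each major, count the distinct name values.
SELECT major, COUNT(DISTINCT name)
FROM students
GROUP BY major

Result:
  Biology: 2 distinct
  Chemistry: 1 distinct
  Economics: 3 distinct
  English: 2 distinct
  History: 3 distinct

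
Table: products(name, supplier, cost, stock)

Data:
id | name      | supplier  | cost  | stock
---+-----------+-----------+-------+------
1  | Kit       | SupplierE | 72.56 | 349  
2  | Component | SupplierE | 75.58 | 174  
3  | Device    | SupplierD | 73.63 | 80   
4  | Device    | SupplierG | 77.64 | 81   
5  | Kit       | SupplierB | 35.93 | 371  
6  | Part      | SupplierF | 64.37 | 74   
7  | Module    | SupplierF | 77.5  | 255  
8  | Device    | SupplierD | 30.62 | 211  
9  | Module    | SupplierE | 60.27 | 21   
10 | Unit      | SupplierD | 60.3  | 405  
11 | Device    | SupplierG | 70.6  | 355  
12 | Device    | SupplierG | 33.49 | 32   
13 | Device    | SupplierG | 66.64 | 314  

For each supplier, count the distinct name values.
SELECT supplier, COUNT(DISTINCT name)
FROM products
GROUP BY supplier

Result:
  SupplierB: 1 distinct
  SupplierD: 2 distinct
  SupplierE: 3 distinct
  SupplierF: 2 distinct
  SupplierG: 1 distinct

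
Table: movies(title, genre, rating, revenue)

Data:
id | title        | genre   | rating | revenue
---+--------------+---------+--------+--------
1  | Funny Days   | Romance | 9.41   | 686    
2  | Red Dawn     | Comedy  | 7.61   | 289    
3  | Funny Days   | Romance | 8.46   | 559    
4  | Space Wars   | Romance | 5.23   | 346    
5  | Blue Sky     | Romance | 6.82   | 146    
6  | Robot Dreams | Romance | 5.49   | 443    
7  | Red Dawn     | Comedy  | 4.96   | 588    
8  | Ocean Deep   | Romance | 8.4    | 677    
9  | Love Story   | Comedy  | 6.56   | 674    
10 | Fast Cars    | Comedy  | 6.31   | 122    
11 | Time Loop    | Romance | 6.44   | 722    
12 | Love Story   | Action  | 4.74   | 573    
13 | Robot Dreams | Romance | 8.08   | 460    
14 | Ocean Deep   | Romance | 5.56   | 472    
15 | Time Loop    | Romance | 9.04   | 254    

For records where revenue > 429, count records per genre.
SELECT genre, COUNT(*)
FROM movies
WHERE revenue > 429
GROUP BY genre

Note: WHERE filters rows before grouping.

Result:
  Action: 1
  Comedy: 2
  Romance: 7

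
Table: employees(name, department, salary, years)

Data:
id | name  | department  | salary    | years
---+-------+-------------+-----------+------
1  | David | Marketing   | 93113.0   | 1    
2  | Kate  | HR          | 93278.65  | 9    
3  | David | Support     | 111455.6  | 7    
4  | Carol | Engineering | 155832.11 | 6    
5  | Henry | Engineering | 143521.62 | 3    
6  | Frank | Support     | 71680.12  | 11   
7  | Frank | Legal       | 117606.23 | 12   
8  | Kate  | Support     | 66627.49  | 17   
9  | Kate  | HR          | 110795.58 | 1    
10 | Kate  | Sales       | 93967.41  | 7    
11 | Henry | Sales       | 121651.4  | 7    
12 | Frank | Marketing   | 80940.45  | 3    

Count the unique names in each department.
SELECT department, COUNT(DISTINCT name)
FROM employees
GROUP BY department

Result:
  Engineering: 2 distinct
  HR: 1 distinct
  Legal: 1 distinct
  Marketing: 2 distinct
  Sales: 2 distinct
  Support: 3 distinct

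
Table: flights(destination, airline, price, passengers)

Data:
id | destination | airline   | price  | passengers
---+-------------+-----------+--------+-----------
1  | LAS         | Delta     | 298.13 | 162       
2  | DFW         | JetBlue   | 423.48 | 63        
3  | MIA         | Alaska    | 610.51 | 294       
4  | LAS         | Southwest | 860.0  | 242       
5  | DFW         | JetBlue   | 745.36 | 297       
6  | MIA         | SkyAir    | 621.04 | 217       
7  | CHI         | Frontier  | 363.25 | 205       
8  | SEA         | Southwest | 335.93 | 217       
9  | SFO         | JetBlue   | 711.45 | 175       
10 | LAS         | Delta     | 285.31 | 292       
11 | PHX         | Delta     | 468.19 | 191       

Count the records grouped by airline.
SELECT airline, COUNT(*) as count
FROM flights
GROUP BY airline

Result:
  Alaska: 1
  Delta: 3
  Frontier: 1
  JetBlue: 3
  SkyAir: 1
  Southwest: 2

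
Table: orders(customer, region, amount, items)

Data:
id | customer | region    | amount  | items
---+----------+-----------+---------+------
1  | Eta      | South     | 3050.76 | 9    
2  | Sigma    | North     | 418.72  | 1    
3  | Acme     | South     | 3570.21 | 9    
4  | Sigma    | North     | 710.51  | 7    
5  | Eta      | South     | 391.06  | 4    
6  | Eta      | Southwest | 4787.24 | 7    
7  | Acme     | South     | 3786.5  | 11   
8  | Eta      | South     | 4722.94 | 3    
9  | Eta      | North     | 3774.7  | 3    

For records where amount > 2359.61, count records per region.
SELECT region, COUNT(*)
FROM orders
WHERE amount > 2359.61
GROUP BY region

Note: WHERE filters rows before grouping.

Result:
  North: 1
  South: 4
  Southwest: 1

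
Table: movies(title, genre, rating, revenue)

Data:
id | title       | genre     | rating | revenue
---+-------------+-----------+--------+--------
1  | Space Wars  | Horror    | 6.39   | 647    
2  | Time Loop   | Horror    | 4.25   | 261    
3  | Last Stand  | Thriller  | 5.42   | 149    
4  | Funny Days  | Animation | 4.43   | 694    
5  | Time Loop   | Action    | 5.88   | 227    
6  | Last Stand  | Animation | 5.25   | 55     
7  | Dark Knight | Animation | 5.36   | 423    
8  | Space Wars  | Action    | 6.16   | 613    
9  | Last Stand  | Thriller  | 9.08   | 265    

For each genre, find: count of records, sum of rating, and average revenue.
SELECT genre,
       COUNT(*) as cnt,
       SUM(rating) as total_rating,
       AVG(revenue) as avg_revenue
FROM movies
GROUP BY genre

Result:
  Action: 2 records, 12.04 total rating, 420.00 avg revenue
  Animation: 3 records, 15.04 total rating, 390.67 avg revenue
  Horror: 2 records, 10.64 total rating, 454.00 avg revenue
  Thriller: 2 records, 14.50 total rating, 207.00 avg revenue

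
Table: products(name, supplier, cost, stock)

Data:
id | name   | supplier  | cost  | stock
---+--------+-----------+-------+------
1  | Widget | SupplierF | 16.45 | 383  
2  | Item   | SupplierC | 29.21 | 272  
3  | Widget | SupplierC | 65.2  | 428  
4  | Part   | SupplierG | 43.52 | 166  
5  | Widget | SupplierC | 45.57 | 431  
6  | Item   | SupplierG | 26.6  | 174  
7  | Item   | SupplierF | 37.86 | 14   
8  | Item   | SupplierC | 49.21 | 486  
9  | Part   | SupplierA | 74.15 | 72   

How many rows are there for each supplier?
SELECT supplier, COUNT(*) as count
FROM products
GROUP BY supplier

Result:
  SupplierA: 1
  SupplierC: 4
  SupplierF: 2
  SupplierG: 2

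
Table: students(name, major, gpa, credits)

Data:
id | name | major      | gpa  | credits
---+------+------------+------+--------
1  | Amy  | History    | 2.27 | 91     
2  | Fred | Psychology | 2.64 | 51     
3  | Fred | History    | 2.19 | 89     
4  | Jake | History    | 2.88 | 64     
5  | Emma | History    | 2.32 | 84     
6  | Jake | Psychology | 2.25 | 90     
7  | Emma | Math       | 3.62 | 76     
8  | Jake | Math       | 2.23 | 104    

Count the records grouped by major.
SELECT major, COUNT(*) as count
FROM students
GROUP BY major

Result:
  History: 4
  Math: 2
  Psychology: 2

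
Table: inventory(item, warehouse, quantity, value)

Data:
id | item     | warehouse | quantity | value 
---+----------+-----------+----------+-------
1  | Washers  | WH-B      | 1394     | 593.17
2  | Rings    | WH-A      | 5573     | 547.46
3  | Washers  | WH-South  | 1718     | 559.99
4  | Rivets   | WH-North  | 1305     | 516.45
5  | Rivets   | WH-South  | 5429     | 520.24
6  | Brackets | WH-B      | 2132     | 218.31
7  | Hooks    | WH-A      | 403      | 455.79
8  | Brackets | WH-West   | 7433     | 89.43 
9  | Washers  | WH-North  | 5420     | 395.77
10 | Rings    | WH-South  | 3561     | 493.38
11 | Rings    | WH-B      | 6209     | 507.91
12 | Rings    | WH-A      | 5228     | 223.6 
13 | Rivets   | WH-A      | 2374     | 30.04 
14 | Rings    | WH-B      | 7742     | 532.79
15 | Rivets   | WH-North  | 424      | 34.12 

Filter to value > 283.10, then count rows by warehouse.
SELECT warehouse, COUNT(*)
FROM inventory
WHERE value > 283.10
GROUP BY warehouse

Note: WHERE filters rows before grouping.

Result:
  WH-A: 2
  WH-B: 3
  WH-North: 2
  WH-South: 3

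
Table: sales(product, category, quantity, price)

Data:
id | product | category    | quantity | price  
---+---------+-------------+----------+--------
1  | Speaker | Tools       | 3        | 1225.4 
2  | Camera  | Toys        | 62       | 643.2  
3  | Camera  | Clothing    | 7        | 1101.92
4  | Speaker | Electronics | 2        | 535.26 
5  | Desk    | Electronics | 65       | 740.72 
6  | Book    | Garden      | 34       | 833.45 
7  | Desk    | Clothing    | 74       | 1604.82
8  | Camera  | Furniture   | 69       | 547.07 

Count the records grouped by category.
SELECT category, COUNT(*) as count
FROM sales
GROUP BY category

Result:
  Clothing: 2
  Electronics: 2
  Furniture: 1
  Garden: 1
  Tools: 1
  Toys: 1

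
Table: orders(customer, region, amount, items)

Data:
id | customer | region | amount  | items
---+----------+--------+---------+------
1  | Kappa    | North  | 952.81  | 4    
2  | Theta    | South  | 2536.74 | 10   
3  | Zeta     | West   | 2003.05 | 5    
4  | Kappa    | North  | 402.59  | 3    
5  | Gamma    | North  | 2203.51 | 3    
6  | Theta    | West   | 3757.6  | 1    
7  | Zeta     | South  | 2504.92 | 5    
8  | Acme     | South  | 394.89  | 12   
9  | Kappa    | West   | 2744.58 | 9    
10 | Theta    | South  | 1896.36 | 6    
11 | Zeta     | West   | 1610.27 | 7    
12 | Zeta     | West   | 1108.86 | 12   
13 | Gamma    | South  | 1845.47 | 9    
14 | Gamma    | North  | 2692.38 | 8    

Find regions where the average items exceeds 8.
SELECT region, AVG(items)
FROM orders
GROUP BY region
HAVING AVG(items) > 8

Result:
  South: avg=8.40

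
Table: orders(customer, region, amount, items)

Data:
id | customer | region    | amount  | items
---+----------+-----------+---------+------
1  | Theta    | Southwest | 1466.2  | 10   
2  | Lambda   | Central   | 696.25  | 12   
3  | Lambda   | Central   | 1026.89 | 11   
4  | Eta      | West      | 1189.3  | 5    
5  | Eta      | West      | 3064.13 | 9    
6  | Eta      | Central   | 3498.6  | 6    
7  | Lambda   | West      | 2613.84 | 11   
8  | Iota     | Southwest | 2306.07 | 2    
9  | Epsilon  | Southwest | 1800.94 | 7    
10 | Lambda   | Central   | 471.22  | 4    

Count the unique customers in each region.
SELECT region, COUNT(DISTINCT customer)
FROM orders
GROUP BY region

Result:
  Central: 2 distinct
  Southwest: 3 distinct
  West: 2 distinct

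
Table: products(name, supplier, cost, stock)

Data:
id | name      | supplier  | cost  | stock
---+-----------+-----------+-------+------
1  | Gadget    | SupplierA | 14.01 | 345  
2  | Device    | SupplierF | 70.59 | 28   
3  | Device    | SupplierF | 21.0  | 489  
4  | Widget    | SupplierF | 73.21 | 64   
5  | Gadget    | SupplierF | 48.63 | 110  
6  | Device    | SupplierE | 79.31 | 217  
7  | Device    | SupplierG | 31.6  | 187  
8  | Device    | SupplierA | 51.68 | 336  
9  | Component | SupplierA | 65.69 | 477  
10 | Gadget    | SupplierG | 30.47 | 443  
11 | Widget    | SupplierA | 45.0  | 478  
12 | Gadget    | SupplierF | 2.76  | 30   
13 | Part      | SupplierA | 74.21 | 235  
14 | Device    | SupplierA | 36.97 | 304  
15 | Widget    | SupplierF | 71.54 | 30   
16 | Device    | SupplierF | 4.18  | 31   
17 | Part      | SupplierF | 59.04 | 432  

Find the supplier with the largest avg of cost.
SELECT supplier, AVG(cost) as val
FROM products
GROUP BY supplier
ORDER BY val DESC
LIMIT 1

Result: SupplierE with avg(cost) = 79.31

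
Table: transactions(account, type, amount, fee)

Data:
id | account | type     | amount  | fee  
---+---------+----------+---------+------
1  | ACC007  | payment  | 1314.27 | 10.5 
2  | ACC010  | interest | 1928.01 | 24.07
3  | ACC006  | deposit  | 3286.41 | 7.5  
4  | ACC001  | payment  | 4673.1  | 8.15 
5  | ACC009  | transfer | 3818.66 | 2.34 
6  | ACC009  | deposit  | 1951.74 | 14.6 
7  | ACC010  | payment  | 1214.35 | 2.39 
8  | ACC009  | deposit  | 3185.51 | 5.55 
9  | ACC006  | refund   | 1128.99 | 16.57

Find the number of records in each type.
SELECT type, COUNT(*) as count
FROM transactions
GROUP BY type

Result:
  deposit: 3
  interest: 1
  payment: 3
  refund: 1
  transfer: 1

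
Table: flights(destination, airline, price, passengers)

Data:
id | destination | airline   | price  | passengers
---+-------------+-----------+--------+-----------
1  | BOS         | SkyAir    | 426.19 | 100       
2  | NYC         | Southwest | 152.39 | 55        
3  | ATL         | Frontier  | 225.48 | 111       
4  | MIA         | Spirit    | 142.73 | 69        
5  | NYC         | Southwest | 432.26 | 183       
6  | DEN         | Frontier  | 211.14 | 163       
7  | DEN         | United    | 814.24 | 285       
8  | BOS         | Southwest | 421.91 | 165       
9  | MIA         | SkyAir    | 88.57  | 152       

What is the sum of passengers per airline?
SELECT airline, SUM(passengers) as result
FROM flights
GROUP BY airline

Result:
  Frontier: 274
  SkyAir: 252
  Southwest: 403
  Spirit: 69
  United: 285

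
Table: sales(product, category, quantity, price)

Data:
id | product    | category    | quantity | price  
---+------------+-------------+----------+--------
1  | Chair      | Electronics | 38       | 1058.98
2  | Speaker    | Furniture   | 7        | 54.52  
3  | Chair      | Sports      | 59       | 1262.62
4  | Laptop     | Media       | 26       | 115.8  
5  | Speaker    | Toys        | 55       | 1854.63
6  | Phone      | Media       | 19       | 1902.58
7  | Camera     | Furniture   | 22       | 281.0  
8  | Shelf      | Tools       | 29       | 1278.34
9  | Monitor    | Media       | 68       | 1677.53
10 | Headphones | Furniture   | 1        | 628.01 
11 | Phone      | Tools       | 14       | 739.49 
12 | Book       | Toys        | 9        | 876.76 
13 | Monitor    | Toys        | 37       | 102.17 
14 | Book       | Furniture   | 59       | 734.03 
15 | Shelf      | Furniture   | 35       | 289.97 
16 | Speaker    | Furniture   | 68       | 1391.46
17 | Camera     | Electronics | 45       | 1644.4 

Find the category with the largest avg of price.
SELECT category, AVG(price) as val
FROM sales
GROUP BY category
ORDER BY val DESC
LIMIT 1

Result: Electronics with avg(price) = 1351.69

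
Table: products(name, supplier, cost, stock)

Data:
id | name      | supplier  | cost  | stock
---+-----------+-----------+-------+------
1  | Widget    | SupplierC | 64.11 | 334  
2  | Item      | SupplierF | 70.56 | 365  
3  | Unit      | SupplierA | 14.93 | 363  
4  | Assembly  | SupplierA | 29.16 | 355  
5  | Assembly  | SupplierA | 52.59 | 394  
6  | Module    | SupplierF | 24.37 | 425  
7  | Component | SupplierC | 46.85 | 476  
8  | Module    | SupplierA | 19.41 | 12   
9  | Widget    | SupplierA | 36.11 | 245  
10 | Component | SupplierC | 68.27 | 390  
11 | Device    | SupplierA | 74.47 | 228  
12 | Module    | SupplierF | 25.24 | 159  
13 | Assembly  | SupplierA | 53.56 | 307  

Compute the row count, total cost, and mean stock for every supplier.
SELECT supplier,
       COUNT(*) as cnt,
       SUM(cost) as total_cost,
       AVG(stock) as avg_stock
FROM products
GROUP BY supplier

Result:
  SupplierA: 7 records, 280.23 total cost, 272.00 avg stock
  SupplierC: 3 records, 179.23 total cost, 400.00 avg stock
  SupplierF: 3 records, 120.17 total cost, 316.33 avg stock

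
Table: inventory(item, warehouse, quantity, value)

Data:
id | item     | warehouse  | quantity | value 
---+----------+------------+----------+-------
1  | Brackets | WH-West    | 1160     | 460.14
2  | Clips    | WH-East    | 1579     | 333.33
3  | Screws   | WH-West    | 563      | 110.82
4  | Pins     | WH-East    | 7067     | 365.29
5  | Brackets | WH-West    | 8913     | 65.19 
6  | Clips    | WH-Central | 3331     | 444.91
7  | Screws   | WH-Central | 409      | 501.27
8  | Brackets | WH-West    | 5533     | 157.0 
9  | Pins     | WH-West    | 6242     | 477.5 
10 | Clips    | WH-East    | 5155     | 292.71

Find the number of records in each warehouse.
SELECT warehouse, COUNT(*) as count
FROM inventory
GROUP BY warehouse

Result:
  WH-Central: 2
  WH-East: 3
  WH-West: 5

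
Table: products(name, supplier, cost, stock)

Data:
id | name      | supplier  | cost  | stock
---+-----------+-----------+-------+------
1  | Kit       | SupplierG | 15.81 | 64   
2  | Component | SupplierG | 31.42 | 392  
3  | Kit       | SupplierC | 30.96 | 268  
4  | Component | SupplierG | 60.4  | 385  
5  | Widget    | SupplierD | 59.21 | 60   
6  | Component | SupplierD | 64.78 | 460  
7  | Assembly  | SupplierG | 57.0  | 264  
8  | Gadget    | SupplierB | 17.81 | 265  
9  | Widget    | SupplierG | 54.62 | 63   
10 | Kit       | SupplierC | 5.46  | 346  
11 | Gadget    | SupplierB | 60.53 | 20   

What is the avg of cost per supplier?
SELECT supplier, AVG(cost) as result
FROM products
GROUP BY supplier

Result:
  SupplierB: 39.17
  SupplierC: 18.21
  SupplierD: 62.00
  SupplierG: 43.85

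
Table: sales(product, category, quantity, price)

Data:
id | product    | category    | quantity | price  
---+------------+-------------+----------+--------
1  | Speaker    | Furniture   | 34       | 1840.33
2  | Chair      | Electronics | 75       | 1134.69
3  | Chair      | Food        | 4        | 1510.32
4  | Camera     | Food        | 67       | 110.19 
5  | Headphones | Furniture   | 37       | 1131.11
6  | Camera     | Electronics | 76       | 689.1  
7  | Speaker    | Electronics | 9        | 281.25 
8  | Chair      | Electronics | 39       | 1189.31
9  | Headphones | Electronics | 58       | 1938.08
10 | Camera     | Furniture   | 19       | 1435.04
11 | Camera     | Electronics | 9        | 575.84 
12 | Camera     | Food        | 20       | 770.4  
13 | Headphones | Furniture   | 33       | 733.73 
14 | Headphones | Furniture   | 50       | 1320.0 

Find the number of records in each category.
SELECT category, COUNT(*) as count
FROM sales
GROUP BY category

Result:
  Electronics: 6
  Food: 3
  Furniture: 5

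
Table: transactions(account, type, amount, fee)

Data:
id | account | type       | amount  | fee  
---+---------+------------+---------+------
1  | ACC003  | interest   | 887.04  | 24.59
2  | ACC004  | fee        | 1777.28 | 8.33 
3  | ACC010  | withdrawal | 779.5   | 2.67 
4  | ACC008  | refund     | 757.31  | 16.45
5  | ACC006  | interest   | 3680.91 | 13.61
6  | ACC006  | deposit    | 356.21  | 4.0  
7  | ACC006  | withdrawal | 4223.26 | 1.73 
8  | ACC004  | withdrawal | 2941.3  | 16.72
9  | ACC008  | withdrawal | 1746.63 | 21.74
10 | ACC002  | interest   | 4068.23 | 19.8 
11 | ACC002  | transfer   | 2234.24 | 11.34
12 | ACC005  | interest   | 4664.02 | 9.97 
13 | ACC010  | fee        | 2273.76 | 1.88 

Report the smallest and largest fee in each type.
SELECT type, MIN(fee), MAX(fee)
FROM transactions
GROUP BY type

Result:
  deposit: min=4.00, max=4.00
  fee: min=1.88, max=8.33
  interest: min=9.97, max=24.59
  refund: min=16.45, max=16.45
  transfer: min=11.34, max=11.34
  withdrawal: min=1.73, max=21.74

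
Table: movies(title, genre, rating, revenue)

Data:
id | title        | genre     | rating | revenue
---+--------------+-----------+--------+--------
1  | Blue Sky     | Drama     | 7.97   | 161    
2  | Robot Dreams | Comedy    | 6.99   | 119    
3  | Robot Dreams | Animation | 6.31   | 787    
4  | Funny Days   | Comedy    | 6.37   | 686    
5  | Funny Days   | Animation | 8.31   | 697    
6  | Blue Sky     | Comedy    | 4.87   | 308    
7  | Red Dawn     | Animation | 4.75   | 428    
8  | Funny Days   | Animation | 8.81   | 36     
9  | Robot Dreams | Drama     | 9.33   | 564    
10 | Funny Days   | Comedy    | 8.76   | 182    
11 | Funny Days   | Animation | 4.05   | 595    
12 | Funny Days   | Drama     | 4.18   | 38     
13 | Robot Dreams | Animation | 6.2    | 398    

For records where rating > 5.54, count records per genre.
SELECT genre, COUNT(*)
FROM movies
WHERE rating > 5.54
GROUP BY genre

Note: WHERE filters rows before grouping.

Result:
  Animation: 4
  Comedy: 3
  Drama: 2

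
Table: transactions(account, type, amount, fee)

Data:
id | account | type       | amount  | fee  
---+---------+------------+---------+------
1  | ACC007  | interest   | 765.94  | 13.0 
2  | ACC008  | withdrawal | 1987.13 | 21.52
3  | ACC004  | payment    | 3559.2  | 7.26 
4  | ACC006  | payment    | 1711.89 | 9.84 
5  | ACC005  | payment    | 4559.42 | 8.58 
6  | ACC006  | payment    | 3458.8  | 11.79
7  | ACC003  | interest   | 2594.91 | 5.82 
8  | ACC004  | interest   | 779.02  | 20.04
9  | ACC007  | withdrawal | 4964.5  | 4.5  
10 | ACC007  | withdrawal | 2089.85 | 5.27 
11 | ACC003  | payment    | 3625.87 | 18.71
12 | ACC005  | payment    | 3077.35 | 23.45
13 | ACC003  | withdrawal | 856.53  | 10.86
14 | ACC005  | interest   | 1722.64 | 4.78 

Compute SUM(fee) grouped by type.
SELECT type, SUM(fee) as result
FROM transactions
GROUP BY type

Result:
  interest: 43.64
  payment: 79.63
  withdrawal: 42.15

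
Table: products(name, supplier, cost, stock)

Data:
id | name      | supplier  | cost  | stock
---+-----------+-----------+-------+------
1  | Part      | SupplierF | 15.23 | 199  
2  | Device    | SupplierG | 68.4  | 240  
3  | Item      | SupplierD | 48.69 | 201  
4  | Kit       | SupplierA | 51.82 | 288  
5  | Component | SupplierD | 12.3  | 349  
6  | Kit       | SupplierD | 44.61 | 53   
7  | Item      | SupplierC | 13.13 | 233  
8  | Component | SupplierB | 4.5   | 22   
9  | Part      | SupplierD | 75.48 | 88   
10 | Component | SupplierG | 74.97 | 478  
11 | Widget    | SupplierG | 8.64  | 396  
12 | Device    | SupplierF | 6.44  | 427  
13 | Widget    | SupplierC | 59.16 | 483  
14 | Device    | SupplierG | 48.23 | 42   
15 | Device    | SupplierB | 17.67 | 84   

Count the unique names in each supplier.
SELECT supplier, COUNT(DISTINCT name)
FROM products
GROUP BY supplier

Result:
  SupplierA: 1 distinct
  SupplierB: 2 distinct
  SupplierC: 2 distinct
  SupplierD: 4 distinct
  SupplierF: 2 distinct
  SupplierG: 3 distinct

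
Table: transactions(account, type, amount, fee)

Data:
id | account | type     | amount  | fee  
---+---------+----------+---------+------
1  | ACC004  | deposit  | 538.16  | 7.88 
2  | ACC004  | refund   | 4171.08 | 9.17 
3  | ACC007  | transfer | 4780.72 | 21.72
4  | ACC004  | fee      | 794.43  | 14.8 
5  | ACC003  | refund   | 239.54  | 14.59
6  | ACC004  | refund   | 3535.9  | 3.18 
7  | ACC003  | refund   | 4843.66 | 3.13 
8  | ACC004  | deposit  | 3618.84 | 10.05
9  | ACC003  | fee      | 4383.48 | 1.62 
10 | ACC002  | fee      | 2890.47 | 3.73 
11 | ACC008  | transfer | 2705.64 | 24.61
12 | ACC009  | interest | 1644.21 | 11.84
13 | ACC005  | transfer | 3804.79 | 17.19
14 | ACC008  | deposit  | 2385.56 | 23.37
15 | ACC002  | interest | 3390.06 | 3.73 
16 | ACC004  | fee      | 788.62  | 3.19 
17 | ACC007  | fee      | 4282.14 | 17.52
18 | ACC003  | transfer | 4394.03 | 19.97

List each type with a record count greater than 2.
SELECT type, COUNT(*) as cnt
FROM transactions
GROUP BY type
HAVING COUNT(*) > 2

Result:
  deposit: 3
  fee: 5
  refund: 4
  transfer: 4

Note: HAVING filters groups after aggregation, WHERE filters rows before.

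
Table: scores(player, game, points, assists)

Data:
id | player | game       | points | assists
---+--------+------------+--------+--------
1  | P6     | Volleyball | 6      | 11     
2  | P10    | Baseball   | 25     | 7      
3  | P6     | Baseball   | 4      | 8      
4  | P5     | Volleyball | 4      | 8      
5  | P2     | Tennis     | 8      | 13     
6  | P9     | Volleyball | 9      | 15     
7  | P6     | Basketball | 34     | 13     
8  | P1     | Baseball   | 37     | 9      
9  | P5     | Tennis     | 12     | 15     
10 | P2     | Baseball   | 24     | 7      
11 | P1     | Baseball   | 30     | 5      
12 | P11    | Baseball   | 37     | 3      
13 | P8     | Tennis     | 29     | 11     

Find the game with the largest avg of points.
SELECT game, AVG(points) as val
FROM scores
GROUP BY game
ORDER BY val DESC
LIMIT 1

Result: Basketball with avg(points) = 34.00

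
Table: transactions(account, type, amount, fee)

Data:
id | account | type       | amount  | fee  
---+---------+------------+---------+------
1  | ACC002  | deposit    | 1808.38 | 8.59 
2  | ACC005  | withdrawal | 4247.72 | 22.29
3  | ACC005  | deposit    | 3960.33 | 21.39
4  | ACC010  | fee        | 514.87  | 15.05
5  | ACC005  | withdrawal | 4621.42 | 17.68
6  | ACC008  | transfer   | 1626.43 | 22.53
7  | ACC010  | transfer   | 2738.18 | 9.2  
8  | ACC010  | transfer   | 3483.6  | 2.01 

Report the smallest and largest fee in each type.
SELECT type, MIN(fee), MAX(fee)
FROM transactions
GROUP BY type

Result:
  deposit: min=8.59, max=21.39
  fee: min=15.05, max=15.05
  transfer: min=2.01, max=22.53
  withdrawal: min=17.68, max=22.29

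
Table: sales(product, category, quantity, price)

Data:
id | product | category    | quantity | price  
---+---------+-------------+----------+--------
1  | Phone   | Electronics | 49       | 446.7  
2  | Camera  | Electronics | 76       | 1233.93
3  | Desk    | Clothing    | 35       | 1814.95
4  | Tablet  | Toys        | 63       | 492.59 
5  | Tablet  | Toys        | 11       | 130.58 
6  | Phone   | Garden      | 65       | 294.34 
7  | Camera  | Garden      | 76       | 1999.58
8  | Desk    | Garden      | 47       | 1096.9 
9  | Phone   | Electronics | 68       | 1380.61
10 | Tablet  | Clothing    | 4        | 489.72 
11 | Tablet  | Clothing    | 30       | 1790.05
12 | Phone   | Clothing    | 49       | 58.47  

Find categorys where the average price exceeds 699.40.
SELECT category, AVG(price)
FROM sales
GROUP BY category
HAVING AVG(price) > 699.40

Result:
  Clothing: avg=1038.30
  Electronics: avg=1020.41
  Garden: avg=1130.27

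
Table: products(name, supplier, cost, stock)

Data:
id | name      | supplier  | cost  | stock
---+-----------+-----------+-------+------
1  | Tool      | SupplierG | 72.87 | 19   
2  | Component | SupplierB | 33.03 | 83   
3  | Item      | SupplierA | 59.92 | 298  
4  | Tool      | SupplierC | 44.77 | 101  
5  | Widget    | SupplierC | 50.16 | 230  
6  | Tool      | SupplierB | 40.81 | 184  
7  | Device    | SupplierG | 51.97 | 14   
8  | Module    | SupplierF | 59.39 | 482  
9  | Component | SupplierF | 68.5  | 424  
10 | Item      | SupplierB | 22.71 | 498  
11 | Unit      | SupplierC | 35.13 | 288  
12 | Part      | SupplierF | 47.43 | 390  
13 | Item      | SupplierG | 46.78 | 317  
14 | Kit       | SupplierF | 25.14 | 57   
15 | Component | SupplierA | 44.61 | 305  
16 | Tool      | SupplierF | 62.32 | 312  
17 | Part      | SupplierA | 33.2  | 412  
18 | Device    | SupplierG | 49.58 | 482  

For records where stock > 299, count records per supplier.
SELECT supplier, COUNT(*)
FROM products
WHERE stock > 299
GROUP BY supplier

Note: WHERE filters rows before grouping.

Result:
  SupplierA: 2
  SupplierB: 1
  SupplierF: 4
  SupplierG: 2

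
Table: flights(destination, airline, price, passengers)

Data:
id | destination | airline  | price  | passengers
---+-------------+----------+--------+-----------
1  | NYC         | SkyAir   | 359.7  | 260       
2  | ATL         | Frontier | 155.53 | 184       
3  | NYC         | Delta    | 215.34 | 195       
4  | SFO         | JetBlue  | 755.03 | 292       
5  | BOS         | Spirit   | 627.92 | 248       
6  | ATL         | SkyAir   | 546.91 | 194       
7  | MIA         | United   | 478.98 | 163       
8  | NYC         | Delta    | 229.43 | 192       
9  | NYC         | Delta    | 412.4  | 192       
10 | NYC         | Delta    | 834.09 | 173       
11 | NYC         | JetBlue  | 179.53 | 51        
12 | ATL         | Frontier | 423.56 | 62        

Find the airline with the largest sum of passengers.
SELECT airline, SUM(passengers) as val
FROM flights
GROUP BY airline
ORDER BY val DESC
LIMIT 1

Result: Delta with sum(passengers) = 752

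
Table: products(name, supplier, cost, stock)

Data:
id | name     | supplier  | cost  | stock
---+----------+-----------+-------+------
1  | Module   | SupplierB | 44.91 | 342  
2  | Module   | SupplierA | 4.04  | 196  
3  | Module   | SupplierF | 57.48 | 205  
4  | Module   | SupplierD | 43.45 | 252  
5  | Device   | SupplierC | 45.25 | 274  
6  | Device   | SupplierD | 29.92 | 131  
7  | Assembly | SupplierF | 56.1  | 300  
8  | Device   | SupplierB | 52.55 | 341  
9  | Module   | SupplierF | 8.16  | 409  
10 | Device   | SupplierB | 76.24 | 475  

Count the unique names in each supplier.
SELECT supplier, COUNT(DISTINCT name)
FROM products
GROUP BY supplier

Result:
  SupplierA: 1 distinct
  SupplierB: 2 distinct
  SupplierC: 1 distinct
  SupplierD: 2 distinct
  SupplierF: 2 distinct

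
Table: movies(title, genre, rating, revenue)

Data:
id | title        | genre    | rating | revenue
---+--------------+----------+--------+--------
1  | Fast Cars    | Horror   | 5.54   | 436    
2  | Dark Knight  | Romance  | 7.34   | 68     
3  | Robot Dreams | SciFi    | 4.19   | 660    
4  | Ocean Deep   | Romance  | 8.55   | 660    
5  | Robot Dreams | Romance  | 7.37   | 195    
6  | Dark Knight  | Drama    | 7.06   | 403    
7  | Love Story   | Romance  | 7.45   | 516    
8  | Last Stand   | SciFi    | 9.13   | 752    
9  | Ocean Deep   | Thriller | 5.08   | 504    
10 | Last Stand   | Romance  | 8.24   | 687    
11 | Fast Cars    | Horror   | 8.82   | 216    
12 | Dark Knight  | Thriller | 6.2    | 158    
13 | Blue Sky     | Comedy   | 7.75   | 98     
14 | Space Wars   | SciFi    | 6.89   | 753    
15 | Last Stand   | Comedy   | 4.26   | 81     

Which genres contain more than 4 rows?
SELECT genre, COUNT(*) as cnt
FROM movies
GROUP BY genre
HAVING COUNT(*) > 4

Result:
  Romance: 5

Note: HAVING filters groups after aggregation, WHERE filters rows before.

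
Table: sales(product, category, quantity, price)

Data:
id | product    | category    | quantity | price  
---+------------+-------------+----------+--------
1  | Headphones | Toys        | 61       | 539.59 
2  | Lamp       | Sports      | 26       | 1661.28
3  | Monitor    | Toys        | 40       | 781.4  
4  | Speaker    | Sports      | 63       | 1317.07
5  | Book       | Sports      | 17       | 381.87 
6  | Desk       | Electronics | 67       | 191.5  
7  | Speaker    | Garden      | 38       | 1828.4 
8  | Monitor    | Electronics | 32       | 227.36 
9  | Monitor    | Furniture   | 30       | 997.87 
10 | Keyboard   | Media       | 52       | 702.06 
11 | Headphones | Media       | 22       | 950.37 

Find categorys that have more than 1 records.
SELECT category, COUNT(*) as cnt
FROM sales
GROUP BY category
HAVING COUNT(*) > 1

Result:
  Electronics: 2
  Media: 2
  Sports: 3
  Toys: 2

Note: HAVING filters groups after aggregation, WHERE filters rows before.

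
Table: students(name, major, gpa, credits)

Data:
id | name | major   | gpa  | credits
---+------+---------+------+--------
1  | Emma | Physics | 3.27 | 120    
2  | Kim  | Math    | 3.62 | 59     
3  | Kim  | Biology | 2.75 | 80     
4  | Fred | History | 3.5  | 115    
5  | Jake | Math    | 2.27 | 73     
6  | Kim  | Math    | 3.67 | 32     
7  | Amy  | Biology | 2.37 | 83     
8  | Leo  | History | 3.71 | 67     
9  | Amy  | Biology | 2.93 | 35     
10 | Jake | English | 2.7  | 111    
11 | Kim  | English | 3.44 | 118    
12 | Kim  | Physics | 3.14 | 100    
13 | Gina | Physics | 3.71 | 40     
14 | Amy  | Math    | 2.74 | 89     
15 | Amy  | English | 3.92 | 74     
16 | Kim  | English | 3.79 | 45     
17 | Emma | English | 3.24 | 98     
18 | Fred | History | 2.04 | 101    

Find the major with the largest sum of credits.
SELECT major, SUM(credits) as val
FROM students
GROUP BY major
ORDER BY val DESC
LIMIT 1

Result: English with sum(credits) = 446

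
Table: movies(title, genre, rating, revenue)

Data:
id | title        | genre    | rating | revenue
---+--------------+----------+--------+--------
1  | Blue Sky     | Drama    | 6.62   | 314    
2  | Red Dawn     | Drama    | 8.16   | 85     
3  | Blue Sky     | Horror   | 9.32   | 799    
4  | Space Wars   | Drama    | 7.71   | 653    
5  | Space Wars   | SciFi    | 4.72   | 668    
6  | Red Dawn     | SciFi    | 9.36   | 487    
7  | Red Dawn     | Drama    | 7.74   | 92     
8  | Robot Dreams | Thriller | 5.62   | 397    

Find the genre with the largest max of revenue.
SELECT genre, MAX(revenue) as val
FROM movies
GROUP BY genre
ORDER BY val DESC
LIMIT 1

Result: Horror with max(revenue) = 799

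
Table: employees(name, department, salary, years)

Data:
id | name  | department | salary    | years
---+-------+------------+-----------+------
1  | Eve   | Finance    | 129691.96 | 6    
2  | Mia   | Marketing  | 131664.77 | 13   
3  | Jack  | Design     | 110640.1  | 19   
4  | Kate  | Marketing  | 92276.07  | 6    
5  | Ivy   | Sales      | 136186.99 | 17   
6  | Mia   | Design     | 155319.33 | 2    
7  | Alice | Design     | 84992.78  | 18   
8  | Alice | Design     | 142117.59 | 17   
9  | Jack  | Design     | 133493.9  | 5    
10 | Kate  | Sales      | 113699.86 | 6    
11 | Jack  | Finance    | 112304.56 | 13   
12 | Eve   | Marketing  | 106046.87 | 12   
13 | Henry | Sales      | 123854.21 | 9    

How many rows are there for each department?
SELECT department, COUNT(*) as count
FROM employees
GROUP BY department

Result:
  Design: 5
  Finance: 2
  Marketing: 3
  Sales: 3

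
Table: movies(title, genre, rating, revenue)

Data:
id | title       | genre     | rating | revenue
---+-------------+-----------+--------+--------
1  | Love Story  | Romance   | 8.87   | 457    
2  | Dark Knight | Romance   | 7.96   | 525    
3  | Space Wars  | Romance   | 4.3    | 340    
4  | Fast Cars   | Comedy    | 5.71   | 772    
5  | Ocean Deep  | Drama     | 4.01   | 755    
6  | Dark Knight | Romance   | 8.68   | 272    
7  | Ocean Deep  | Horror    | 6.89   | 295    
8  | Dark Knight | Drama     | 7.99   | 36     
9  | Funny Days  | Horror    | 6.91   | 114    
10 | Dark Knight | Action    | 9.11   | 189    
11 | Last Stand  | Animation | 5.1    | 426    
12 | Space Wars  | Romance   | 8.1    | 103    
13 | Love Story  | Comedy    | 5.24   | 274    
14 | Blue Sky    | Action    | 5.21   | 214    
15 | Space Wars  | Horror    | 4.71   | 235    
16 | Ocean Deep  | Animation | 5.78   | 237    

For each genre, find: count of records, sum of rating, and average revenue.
SELECT genre,
       COUNT(*) as cnt,
       SUM(rating) as total_rating,
       AVG(revenue) as avg_revenue
FROM movies
GROUP BY genre

Result:
  Action: 2 records, 14.32 total rating, 201.50 avg revenue
  Animation: 2 records, 10.88 total rating, 331.50 avg revenue
  Comedy: 2 records, 10.95 total rating, 523.00 avg revenue
  Drama: 2 records, 12.00 total rating, 395.50 avg revenue
  Horror: 3 records, 18.51 total rating, 214.67 avg revenue
  Romance: 5 records, 37.91 total rating, 339.40 avg revenue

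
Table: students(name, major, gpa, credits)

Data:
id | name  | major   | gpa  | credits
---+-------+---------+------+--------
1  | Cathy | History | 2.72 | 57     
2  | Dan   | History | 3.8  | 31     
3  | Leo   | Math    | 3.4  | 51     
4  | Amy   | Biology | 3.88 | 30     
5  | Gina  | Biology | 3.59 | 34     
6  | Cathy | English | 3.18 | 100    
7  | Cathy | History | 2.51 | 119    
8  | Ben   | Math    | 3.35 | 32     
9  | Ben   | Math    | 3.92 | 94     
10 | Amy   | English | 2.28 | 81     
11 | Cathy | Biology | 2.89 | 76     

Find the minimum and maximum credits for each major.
SELECT major, MIN(credits), MAX(credits)
FROM students
GROUP BY major

Result:
  Biology: min=30, max=76
  English: min=81, max=100
  History: min=31, max=119
  Math: min=32, max=94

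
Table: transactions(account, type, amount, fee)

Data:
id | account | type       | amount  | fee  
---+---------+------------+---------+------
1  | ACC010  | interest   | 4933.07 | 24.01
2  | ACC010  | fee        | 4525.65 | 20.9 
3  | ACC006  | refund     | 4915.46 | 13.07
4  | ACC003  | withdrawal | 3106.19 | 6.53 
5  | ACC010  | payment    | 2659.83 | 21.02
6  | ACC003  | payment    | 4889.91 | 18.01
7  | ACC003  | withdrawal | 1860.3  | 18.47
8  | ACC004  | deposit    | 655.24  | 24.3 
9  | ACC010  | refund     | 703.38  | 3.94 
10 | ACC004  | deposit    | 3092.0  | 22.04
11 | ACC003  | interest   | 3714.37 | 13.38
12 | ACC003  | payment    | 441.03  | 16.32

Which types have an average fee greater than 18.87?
SELECT type, AVG(fee)
FROM transactions
GROUP BY type
HAVING AVG(fee) > 18.87

Result:
  deposit: avg=23.17
  fee: avg=20.90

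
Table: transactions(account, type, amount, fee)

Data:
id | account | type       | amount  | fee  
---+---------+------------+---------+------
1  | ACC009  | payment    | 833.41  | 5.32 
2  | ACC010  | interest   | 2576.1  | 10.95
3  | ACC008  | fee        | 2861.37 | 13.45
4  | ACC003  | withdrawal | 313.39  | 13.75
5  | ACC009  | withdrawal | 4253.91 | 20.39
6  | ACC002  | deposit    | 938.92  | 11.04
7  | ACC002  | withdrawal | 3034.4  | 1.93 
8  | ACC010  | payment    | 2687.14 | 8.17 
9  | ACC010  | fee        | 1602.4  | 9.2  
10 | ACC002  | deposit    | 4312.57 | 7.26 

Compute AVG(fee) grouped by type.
SELECT type, AVG(fee) as result
FROM transactions
GROUP BY type

Result:
  deposit: 9.15
  fee: 11.33
  interest: 10.95
  payment: 6.75
  withdrawal: 12.02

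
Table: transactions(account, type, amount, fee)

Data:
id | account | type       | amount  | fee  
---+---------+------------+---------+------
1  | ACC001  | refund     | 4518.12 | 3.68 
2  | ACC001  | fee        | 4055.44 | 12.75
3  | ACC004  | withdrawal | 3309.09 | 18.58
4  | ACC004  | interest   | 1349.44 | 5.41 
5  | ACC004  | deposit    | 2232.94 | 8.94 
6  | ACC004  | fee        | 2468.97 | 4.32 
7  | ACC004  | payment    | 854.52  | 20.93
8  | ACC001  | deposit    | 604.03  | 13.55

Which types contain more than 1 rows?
SELECT type, COUNT(*) as cnt
FROM transactions
GROUP BY type
HAVING COUNT(*) > 1

Result:
  deposit: 2
  fee: 2

Note: HAVING filters groups after aggregation, WHERE filters rows before.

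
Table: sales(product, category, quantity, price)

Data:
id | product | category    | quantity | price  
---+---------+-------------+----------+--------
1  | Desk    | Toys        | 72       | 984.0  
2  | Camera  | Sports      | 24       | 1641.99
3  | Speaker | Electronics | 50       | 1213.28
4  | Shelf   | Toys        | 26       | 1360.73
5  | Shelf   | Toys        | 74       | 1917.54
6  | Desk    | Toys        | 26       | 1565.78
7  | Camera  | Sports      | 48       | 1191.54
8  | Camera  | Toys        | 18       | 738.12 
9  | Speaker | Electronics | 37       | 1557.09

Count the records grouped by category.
SELECT category, COUNT(*) as count
FROM sales
GROUP BY category

Result:
  Electronics: 2
  Sports: 2
  Toys: 5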